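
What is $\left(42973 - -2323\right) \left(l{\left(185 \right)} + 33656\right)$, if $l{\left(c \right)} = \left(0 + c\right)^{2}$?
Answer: $3074737776$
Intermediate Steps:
$l{\left(c \right)} = c^{2}$
$\left(42973 - -2323\right) \left(l{\left(185 \right)} + 33656\right) = \left(42973 - -2323\right) \left(185^{2} + 33656\right) = \left(42973 + \left(-1551 + 3874\right)\right) \left(34225 + 33656\right) = \left(42973 + 2323\right) 67881 = 45296 \cdot 67881 = 3074737776$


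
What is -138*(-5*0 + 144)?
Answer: -19872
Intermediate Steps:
-138*(-5*0 + 144) = -138*(0 + 144) = -138*144 = -19872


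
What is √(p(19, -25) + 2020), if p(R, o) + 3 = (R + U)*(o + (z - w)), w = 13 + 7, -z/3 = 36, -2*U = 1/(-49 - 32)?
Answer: I*√32074/6 ≈ 29.849*I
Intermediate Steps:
U = 1/162 (U = -1/(2*(-49 - 32)) = -½/(-81) = -½*(-1/81) = 1/162 ≈ 0.0061728)
z = -108 (z = -3*36 = -108)
w = 20
p(R, o) = -3 + (-128 + o)*(1/162 + R) (p(R, o) = -3 + (R + 1/162)*(o + (-108 - 1*20)) = -3 + (1/162 + R)*(o + (-108 - 20)) = -3 + (1/162 + R)*(o - 128) = -3 + (1/162 + R)*(-128 + o) = -3 + (-128 + o)*(1/162 + R))
√(p(19, -25) + 2020) = √((-307/81 - 128*19 + (1/162)*(-25) + 19*(-25)) + 2020) = √((-307/81 - 2432 - 25/162 - 475) + 2020) = √(-52397/18 + 2020) = √(-16037/18) = I*√32074/6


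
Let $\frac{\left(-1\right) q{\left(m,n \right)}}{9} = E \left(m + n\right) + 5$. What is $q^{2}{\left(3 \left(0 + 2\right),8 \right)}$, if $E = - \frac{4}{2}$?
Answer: $42849$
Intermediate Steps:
$E = -2$ ($E = \left(-4\right) \frac{1}{2} = -2$)
$q{\left(m,n \right)} = -45 + 18 m + 18 n$ ($q{\left(m,n \right)} = - 9 \left(- 2 \left(m + n\right) + 5\right) = - 9 \left(\left(- 2 m - 2 n\right) + 5\right) = - 9 \left(5 - 2 m - 2 n\right) = -45 + 18 m + 18 n$)
$q^{2}{\left(3 \left(0 + 2\right),8 \right)} = \left(-45 + 18 \cdot 3 \left(0 + 2\right) + 18 \cdot 8\right)^{2} = \left(-45 + 18 \cdot 3 \cdot 2 + 144\right)^{2} = \left(-45 + 18 \cdot 6 + 144\right)^{2} = \left(-45 + 108 + 144\right)^{2} = 207^{2} = 42849$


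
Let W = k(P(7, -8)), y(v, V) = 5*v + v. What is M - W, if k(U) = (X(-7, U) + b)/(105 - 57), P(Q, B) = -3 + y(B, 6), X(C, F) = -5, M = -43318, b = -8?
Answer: -2079251/48 ≈ -43318.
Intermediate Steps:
y(v, V) = 6*v
P(Q, B) = -3 + 6*B
k(U) = -13/48 (k(U) = (-5 - 8)/(105 - 57) = -13/48)
W = -13/48 ≈ -0.27083
M - W = -43318 - 1*(-13/48) = -43318 + 13/48 = -2079251/48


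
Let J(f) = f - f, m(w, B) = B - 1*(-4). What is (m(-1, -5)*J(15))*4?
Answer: 0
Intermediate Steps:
m(w, B) = 4 + B (m(w, B) = B + 4 = 4 + B)
J(f) = 0
(m(-1, -5)*J(15))*4 = ((4 - 5)*0)*4 = -1*0*4 = 0*4 = 0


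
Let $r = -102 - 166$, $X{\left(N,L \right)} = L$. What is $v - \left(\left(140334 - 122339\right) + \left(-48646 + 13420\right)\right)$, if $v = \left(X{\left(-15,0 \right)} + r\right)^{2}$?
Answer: $89055$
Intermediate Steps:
$r = -268$ ($r = -102 - 166 = -268$)
$v = 71824$ ($v = \left(0 - 268\right)^{2} = \left(-268\right)^{2} = 71824$)
$v - \left(\left(140334 - 122339\right) + \left(-48646 + 13420\right)\right) = 71824 - \left(\left(140334 - 122339\right) + \left(-48646 + 13420\right)\right) = 71824 - \left(17995 - 35226\right) = 71824 - -17231 = 71824 + 17231 = 89055$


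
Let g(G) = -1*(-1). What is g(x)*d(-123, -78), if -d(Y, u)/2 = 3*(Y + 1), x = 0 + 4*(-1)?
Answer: 732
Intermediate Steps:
x = -4 (x = 0 - 4 = -4)
g(G) = 1
d(Y, u) = -6 - 6*Y (d(Y, u) = -6*(Y + 1) = -6*(1 + Y) = -2*(3 + 3*Y) = -6 - 6*Y)
g(x)*d(-123, -78) = 1*(-6 - 6*(-123)) = 1*(-6 + 738) = 1*732 = 732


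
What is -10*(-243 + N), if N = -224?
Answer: 4670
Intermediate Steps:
-10*(-243 + N) = -10*(-243 - 224) = -10*(-467) = 4670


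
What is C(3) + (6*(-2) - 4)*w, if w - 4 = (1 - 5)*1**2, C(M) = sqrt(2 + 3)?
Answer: sqrt(5) ≈ 2.2361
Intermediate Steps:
C(M) = sqrt(5)
w = 0 (w = 4 + (1 - 5)*1**2 = 4 - 4*1 = 4 - 4 = 0)
C(3) + (6*(-2) - 4)*w = sqrt(5) + (6*(-2) - 4)*0 = sqrt(5) + (-12 - 4)*0 = sqrt(5) - 16*0 = sqrt(5) + 0 = sqrt(5)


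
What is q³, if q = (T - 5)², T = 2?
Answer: 729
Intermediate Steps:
q = 9 (q = (2 - 5)² = (-3)² = 9)
q³ = 9³ = 729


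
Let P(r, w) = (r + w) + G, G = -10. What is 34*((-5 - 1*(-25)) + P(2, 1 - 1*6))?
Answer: 238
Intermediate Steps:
P(r, w) = -10 + r + w (P(r, w) = (r + w) - 10 = -10 + r + w)
34*((-5 - 1*(-25)) + P(2, 1 - 1*6)) = 34*((-5 - 1*(-25)) + (-10 + 2 + (1 - 1*6))) = 34*((-5 + 25) + (-10 + 2 + (1 - 6))) = 34*(20 + (-10 + 2 - 5)) = 34*(20 - 13) = 34*7 = 238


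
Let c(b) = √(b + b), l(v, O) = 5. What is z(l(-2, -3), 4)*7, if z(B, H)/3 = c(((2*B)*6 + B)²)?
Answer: 1365*√2 ≈ 1930.4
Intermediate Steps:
c(b) = √2*√b (c(b) = √(2*b) = √2*√b)
z(B, H) = 39*√2*√(B²) (z(B, H) = 3*(√2*√(((2*B)*6 + B)²)) = 3*(√2*√((12*B + B)²)) = 3*(√2*√((13*B)²)) = 3*(√2*√(169*B²)) = 3*(√2*(13*√(B²))) = 3*(13*√2*√(B²)) = 39*√2*√(B²))
z(l(-2, -3), 4)*7 = (39*√2*√(5²))*7 = (39*√2*√25)*7 = (39*√2*5)*7 = (195*√2)*7 = 1365*√2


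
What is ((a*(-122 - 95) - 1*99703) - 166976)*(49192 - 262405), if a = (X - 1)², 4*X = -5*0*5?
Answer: 56905696848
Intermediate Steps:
X = 0 (X = (-5*0*5)/4 = (0*5)/4 = (¼)*0 = 0)
a = 1 (a = (0 - 1)² = (-1)² = 1)
((a*(-122 - 95) - 1*99703) - 166976)*(49192 - 262405) = ((1*(-122 - 95) - 1*99703) - 166976)*(49192 - 262405) = ((1*(-217) - 99703) - 166976)*(-213213) = ((-217 - 99703) - 166976)*(-213213) = (-99920 - 166976)*(-213213) = -266896*(-213213) = 56905696848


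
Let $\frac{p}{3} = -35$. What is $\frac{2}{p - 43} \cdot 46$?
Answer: $- \frac{23}{37} \approx -0.62162$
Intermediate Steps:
$p = -105$ ($p = 3 \left(-35\right) = -105$)
$\frac{2}{p - 43} \cdot 46 = \frac{2}{-105 - 43} \cdot 46 = \frac{2}{-148} \cdot 46 = 2 \left(- \frac{1}{148}\right) 46 = \left(- \frac{1}{74}\right) 46 = - \frac{23}{37}$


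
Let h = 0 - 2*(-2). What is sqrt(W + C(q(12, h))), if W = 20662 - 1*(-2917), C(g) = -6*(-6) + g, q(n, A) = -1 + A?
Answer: 7*sqrt(482) ≈ 153.68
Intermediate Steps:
h = 4 (h = 0 + 4 = 4)
C(g) = 36 + g
W = 23579 (W = 20662 + 2917 = 23579)
sqrt(W + C(q(12, h))) = sqrt(23579 + (36 + (-1 + 4))) = sqrt(23579 + (36 + 3)) = sqrt(23579 + 39) = sqrt(23618) = 7*sqrt(482)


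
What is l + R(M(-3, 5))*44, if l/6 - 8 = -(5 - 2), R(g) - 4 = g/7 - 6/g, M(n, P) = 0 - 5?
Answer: 7958/35 ≈ 227.37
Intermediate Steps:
M(n, P) = -5
R(g) = 4 - 6/g + g/7 (R(g) = 4 + (g/7 - 6/g) = 4 + (-6/g + g/7) = 4 - 6/g + g/7)
l = 30 (l = 48 + 6*(-(5 - 2)) = 48 + 6*(-1*3) = 48 + 6*(-3) = 48 - 18 = 30)
l + R(M(-3, 5))*44 = 30 + (4 - 6/(-5) + (⅐)*(-5))*44 = 30 + (4 - 6*(-⅕) - 5/7)*44 = 30 + (4 + 6/5 - 5/7)*44 = 30 + (157/35)*44 = 30 + 6908/35 = 7958/35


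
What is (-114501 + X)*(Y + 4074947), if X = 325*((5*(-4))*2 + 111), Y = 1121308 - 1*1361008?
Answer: -350641292222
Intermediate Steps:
Y = -239700 (Y = 1121308 - 1361008 = -239700)
X = 23075 (X = 325*(-20*2 + 111) = 325*(-40 + 111) = 325*71 = 23075)
(-114501 + X)*(Y + 4074947) = (-114501 + 23075)*(-239700 + 4074947) = -91426*3835247 = -350641292222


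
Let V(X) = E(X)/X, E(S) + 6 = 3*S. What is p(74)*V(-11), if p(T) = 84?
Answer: 3276/11 ≈ 297.82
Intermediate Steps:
E(S) = -6 + 3*S
V(X) = (-6 + 3*X)/X
p(74)*V(-11) = 84*(3 - 6/(-11)) = 84*(3 - 6*(-1/11)) = 84*(3 + 6/11) = 84*(39/11) = 3276/11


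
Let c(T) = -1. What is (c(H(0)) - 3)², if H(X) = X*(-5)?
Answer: 16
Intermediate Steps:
H(X) = -5*X
(c(H(0)) - 3)² = (-1 - 3)² = (-4)² = 16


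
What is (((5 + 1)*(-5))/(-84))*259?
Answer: 185/2 ≈ 92.500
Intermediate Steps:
(((5 + 1)*(-5))/(-84))*259 = ((6*(-5))*(-1/84))*259 = -30*(-1/84)*259 = (5/14)*259 = 185/2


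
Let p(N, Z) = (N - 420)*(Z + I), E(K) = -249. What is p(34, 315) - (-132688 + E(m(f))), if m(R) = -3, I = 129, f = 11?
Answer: -38447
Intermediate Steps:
p(N, Z) = (-420 + N)*(129 + Z) (p(N, Z) = (N - 420)*(Z + 129) = (-420 + N)*(129 + Z))
p(34, 315) - (-132688 + E(m(f))) = (-54180 - 420*315 + 129*34 + 34*315) - (-132688 - 249) = (-54180 - 132300 + 4386 + 10710) - 1*(-132937) = -171384 + 132937 = -38447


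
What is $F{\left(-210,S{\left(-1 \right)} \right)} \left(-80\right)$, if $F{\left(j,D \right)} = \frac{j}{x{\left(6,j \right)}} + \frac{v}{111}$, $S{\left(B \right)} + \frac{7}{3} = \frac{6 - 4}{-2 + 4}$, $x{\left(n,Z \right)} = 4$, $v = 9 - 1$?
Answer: $\frac{465560}{111} \approx 4194.2$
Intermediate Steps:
$v = 8$ ($v = 9 - 1 = 8$)
$S{\left(B \right)} = - \frac{4}{3}$ ($S{\left(B \right)} = - \frac{7}{3} + \frac{6 - 4}{-2 + 4} = - \frac{7}{3} + \frac{2}{2} = - \frac{7}{3} + 2 \cdot \frac{1}{2} = - \frac{7}{3} + 1 = - \frac{4}{3}$)
$F{\left(j,D \right)} = \frac{8}{111} + \frac{j}{4}$ ($F{\left(j,D \right)} = \frac{j}{4} + \frac{8}{111} = \frac{8}{111} + \frac{j}{4}$)
$F{\left(-210,S{\left(-1 \right)} \right)} \left(-80\right) = \left(\frac{8}{111} + \frac{1}{4} \left(-210\right)\right) \left(-80\right) = \left(\frac{8}{111} - \frac{105}{2}\right) \left(-80\right) = \left(- \frac{11639}{222}\right) \left(-80\right) = \frac{465560}{111}$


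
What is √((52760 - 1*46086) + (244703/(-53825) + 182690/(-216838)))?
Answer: 2*√2270985021154856630294/1167130535 ≈ 81.662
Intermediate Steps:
√((52760 - 1*46086) + (244703/(-53825) + 182690/(-216838))) = √((52760 - 46086) + (244703*(-1/53825) + 182690*(-1/216838))) = √(6674 + (-244703/53825 - 91345/108419)) = √(6674 - 31447099182/5835652675) = √(38915698853768/5835652675) = 2*√2270985021154856630294/1167130535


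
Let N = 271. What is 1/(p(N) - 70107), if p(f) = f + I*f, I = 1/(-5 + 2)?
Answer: -3/209779 ≈ -1.4301e-5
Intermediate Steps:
I = -⅓ (I = 1/(-3) = -⅓ ≈ -0.33333)
p(f) = 2*f/3 (p(f) = f - f/3 = 2*f/3)
1/(p(N) - 70107) = 1/((⅔)*271 - 70107) = 1/(542/3 - 70107) = 1/(-209779/3) = -3/209779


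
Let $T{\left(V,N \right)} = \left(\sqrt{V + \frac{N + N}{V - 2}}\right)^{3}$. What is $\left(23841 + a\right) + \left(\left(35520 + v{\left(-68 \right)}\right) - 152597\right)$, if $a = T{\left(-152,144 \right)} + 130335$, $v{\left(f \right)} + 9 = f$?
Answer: $37022 - \frac{23696 i \sqrt{228074}}{5929} \approx 37022.0 - 1908.7 i$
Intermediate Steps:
$v{\left(f \right)} = -9 + f$
$T{\left(V,N \right)} = \left(V + \frac{2 N}{-2 + V}\right)^{\frac{3}{2}}$ ($T{\left(V,N \right)} = \left(\sqrt{V + \frac{2 N}{-2 + V}}\right)^{3} = \left(V + \frac{2 N}{-2 + V}\right)^{\frac{3}{2}}$)
$a = 130335 - \frac{23696 i \sqrt{228074}}{5929}$ ($a = \left(\frac{2 \cdot 144 - 152 \left(-2 - 152\right)}{-2 - 152}\right)^{\frac{3}{2}} + 130335 = \left(\frac{288 - -23408}{-154}\right)^{\frac{3}{2}} + 130335 = \left(- \frac{288 + 23408}{154}\right)^{\frac{3}{2}} + 130335 = \left(\left(- \frac{1}{154}\right) 23696\right)^{\frac{3}{2}} + 130335 = \left(- \frac{11848}{77}\right)^{\frac{3}{2}} + 130335 = - \frac{23696 i \sqrt{228074}}{5929} + 130335 = 130335 - \frac{23696 i \sqrt{228074}}{5929} \approx 1.3034 \cdot 10^{5} - 1908.7 i$)
$\left(23841 + a\right) + \left(\left(35520 + v{\left(-68 \right)}\right) - 152597\right) = \left(23841 + \left(130335 - \frac{23696 i \sqrt{228074}}{5929}\right)\right) + \left(\left(35520 - 77\right) - 152597\right) = \left(154176 - \frac{23696 i \sqrt{228074}}{5929}\right) + \left(\left(35520 - 77\right) - 152597\right) = \left(154176 - \frac{23696 i \sqrt{228074}}{5929}\right) + \left(35443 - 152597\right) = \left(154176 - \frac{23696 i \sqrt{228074}}{5929}\right) - 117154 = 37022 - \frac{23696 i \sqrt{228074}}{5929}$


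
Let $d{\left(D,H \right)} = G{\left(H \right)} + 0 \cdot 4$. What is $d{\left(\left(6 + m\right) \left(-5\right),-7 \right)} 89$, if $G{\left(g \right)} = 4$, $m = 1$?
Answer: $356$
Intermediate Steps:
$d{\left(D,H \right)} = 4$ ($d{\left(D,H \right)} = 4 + 0 \cdot 4 = 4 + 0 = 4$)
$d{\left(\left(6 + m\right) \left(-5\right),-7 \right)} 89 = 4 \cdot 89 = 356$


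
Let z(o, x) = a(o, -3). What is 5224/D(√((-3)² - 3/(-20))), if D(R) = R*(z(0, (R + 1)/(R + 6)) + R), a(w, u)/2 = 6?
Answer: -104480/2697 + 835840*√915/164517 ≈ 114.94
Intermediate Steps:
a(w, u) = 12 (a(w, u) = 2*6 = 12)
z(o, x) = 12
D(R) = R*(12 + R)
5224/D(√((-3)² - 3/(-20))) = 5224/((√((-3)² - 3/(-20))*(12 + √((-3)² - 3/(-20))))) = 5224/((√(9 - 3*(-1/20))*(12 + √(9 - 3*(-1/20))))) = 5224/((√(9 + 3/20)*(12 + √(9 + 3/20)))) = 5224/((√(183/20)*(12 + √(183/20)))) = 5224/(((√915/10)*(12 + √915/10))) = 5224/((√915*(12 + √915/10)/10)) = 5224*(2*√915/(183*(12 + √915/10))) = 10448*√915/(183*(12 + √915/10))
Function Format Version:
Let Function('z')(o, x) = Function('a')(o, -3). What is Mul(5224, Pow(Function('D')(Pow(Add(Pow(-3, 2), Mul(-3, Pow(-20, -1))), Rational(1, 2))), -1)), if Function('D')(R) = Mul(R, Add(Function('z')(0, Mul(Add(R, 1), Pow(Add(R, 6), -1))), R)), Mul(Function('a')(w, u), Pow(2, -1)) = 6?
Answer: Add(Rational(-104480, 2697), Mul(Rational(835840, 164517), Pow(915, Rational(1, 2)))) ≈ 114.94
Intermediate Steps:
Function('a')(w, u) = 12 (Function('a')(w, u) = Mul(2, 6) = 12)
Function('z')(o, x) = 12
Function('D')(R) = Mul(R, Add(12, R))
Mul(5224, Pow(Function('D')(Pow(Add(Pow(-3, 2), Mul(-3, Pow(-20, -1))), Rational(1, 2))), -1)) = Mul(5224, Pow(Mul(Pow(Add(Pow(-3, 2), Mul(-3, Pow(-20, -1))), Rational(1, 2)), Add(12, Pow(Add(Pow(-3, 2), Mul(-3, Pow(-20, -1))), Rational(1, 2)))), -1)) = Mul(5224, Pow(Mul(Pow(Add(9, Mul(-3, Rational(-1, 20))), Rational(1, 2)), Add(12, Pow(Add(9, Mul(-3, Rational(-1, 20))), Rational(1, 2)))), -1)) = Mul(5224, Pow(Mul(Pow(Add(9, Rational(3, 20)), Rational(1, 2)), Add(12, Pow(Add(9, Rational(3, 20)), Rational(1, 2)))), -1)) = Mul(5224, Pow(Mul(Pow(Rational(183, 20), Rational(1, 2)), Add(12, Pow(Rational(183, 20), Rational(1, 2)))), -1)) = Mul(5224, Pow(Mul(Mul(Rational(1, 10), Pow(915, Rational(1, 2))), Add(12, Mul(Rational(1, 10), Pow(915, Rational(1, 2))))), -1)) = Mul(5224, Pow(Mul(Rational(1, 10), Pow(915, Rational(1, 2)), Add(12, Mul(Rational(1, 10), Pow(915, Rational(1, 2))))), -1)) = Mul(5224, Mul(Rational(2, 183), Pow(915, Rational(1, 2)), Pow(Add(12, Mul(Rational(1, 10), Pow(915, Rational(1, 2)))), -1))) = Mul(Rational(10448, 183), Pow(915, Rational(1, 2)), Pow(Add(12, Mul(Rational(1, 10), Pow(915, Rational(1, 2)))), -1))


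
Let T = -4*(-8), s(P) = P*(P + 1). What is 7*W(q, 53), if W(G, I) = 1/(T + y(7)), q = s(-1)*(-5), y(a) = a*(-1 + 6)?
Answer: 7/67 ≈ 0.10448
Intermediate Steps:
y(a) = 5*a (y(a) = a*5 = 5*a)
s(P) = P*(1 + P)
q = 0 (q = -(1 - 1)*(-5) = -1*0*(-5) = 0*(-5) = 0)
T = 32
W(G, I) = 1/67 (W(G, I) = 1/(32 + 5*7) = 1/(32 + 35) = 1/67)
7*W(q, 53) = 7*(1/67) = 7/67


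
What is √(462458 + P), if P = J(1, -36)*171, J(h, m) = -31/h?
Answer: √457157 ≈ 676.13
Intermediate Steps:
P = -5301 (P = -31/1*171 = -31*1*171 = -31*171 = -5301)
√(462458 + P) = √(462458 - 5301) = √457157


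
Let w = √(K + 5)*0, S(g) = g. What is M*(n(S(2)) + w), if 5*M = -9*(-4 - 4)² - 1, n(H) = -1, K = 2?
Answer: 577/5 ≈ 115.40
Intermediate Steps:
w = 0 (w = √(2 + 5)*0 = √7*0 = 0)
M = -577/5 (M = (-9*(-4 - 4)² - 1)/5 = (-9*(-8)² - 1)/5 = (-9*64 - 1)/5 = (-576 - 1)/5 = (⅕)*(-577) = -577/5 ≈ -115.40)
M*(n(S(2)) + w) = -577*(-1 + 0)/5 = -577/5*(-1) = 577/5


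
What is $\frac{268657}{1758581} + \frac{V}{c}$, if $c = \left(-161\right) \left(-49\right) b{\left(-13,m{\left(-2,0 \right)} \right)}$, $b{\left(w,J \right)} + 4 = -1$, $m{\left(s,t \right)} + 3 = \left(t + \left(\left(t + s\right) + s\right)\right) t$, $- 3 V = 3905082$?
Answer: $\frac{2299731511579}{69367227545} \approx 33.153$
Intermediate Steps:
$V = -1301694$ ($V = \left(- \frac{1}{3}\right) 3905082 = -1301694$)
$m{\left(s,t \right)} = -3 + t \left(2 s + 2 t\right)$ ($m{\left(s,t \right)} = -3 + \left(t + \left(\left(t + s\right) + s\right)\right) t = -3 + \left(t + \left(\left(s + t\right) + s\right)\right) t = -3 + \left(t + \left(t + 2 s\right)\right) t = -3 + \left(2 s + 2 t\right) t = -3 + t \left(2 s + 2 t\right)$)
$b{\left(w,J \right)} = -5$ ($b{\left(w,J \right)} = -4 - 1 = -5$)
$c = -39445$ ($c = \left(-161\right) \left(-49\right) \left(-5\right) = 7889 \left(-5\right) = -39445$)
$\frac{268657}{1758581} + \frac{V}{c} = \frac{268657}{1758581} - \frac{1301694}{-39445} = 268657 \cdot \frac{1}{1758581} - - \frac{1301694}{39445} = \frac{268657}{1758581} + \frac{1301694}{39445} = \frac{2299731511579}{69367227545}$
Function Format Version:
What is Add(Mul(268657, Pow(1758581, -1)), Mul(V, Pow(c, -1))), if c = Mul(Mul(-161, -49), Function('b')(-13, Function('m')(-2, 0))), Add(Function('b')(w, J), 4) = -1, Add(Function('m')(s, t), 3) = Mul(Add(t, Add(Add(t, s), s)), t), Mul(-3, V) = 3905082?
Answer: Rational(2299731511579, 69367227545) ≈ 33.153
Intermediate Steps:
V = -1301694 (V = Mul(Rational(-1, 3), 3905082) = -1301694)
Function('m')(s, t) = Add(-3, Mul(t, Add(Mul(2, s), Mul(2, t)))) (Function('m')(s, t) = Add(-3, Mul(Add(t, Add(Add(t, s), s)), t)) = Add(-3, Mul(Add(t, Add(Add(s, t), s)), t)) = Add(-3, Mul(Add(t, Add(t, Mul(2, s))), t)) = Add(-3, Mul(Add(Mul(2, s), Mul(2, t)), t)) = Add(-3, Mul(t, Add(Mul(2, s), Mul(2, t)))))
Function('b')(w, J) = -5 (Function('b')(w, J) = Add(-4, -1) = -5)
c = -39445 (c = Mul(Mul(-161, -49), -5) = Mul(7889, -5) = -39445)
Add(Mul(268657, Pow(1758581, -1)), Mul(V, Pow(c, -1))) = Add(Mul(268657, Pow(1758581, -1)), Mul(-1301694, Pow(-39445, -1))) = Add(Mul(268657, Rational(1, 1758581)), Mul(-1301694, Rational(-1, 39445))) = Add(Rational(268657, 1758581), Rational(1301694, 39445)) = Rational(2299731511579, 69367227545)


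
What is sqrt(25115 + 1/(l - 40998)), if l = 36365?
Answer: sqrt(539085659602)/4633 ≈ 158.48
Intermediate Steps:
sqrt(25115 + 1/(l - 40998)) = sqrt(25115 + 1/(36365 - 40998)) = sqrt(25115 + 1/(-4633)) = sqrt(25115 - 1/4633) = sqrt(116357794/4633) = sqrt(539085659602)/4633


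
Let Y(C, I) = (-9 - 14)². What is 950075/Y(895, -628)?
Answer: 950075/529 ≈ 1796.0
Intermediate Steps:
Y(C, I) = 529 (Y(C, I) = (-23)² = 529)
950075/Y(895, -628) = 950075/529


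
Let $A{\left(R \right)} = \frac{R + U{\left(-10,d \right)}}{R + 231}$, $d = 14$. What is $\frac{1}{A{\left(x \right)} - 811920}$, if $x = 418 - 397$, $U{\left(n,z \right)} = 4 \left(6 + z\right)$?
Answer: $- \frac{252}{204603739} \approx -1.2316 \cdot 10^{-6}$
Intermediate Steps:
$U{\left(n,z \right)} = 24 + 4 z$
$x = 21$ ($x = 418 - 397 = 21$)
$A{\left(R \right)} = \frac{80 + R}{231 + R}$ ($A{\left(R \right)} = \frac{R + \left(24 + 4 \cdot 14\right)}{R + 231} = \frac{R + \left(24 + 56\right)}{231 + R} = \frac{R + 80}{231 + R} = \frac{80 + R}{231 + R}$)
$\frac{1}{A{\left(x \right)} - 811920} = \frac{1}{\frac{80 + 21}{231 + 21} - 811920} = \frac{1}{\frac{1}{252} \cdot 101 - 811920} = \frac{1}{\frac{101}{252} - 811920} = \frac{1}{- \frac{204603739}{252}} = - \frac{252}{204603739}$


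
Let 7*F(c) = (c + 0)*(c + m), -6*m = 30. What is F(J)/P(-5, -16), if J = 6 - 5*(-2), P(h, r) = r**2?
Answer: 11/112 ≈ 0.098214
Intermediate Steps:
m = -5 (m = -1/6*30 = -5)
J = 16 (J = 6 + 10 = 16)
F(c) = c*(-5 + c)/7 (F(c) = ((c + 0)*(c - 5))/7 = (c*(-5 + c))/7 = c*(-5 + c)/7)
F(J)/P(-5, -16) = ((1/7)*16*(-5 + 16))/((-16)**2) = ((1/7)*16*11)/256 = (176/7)*(1/256) = 11/112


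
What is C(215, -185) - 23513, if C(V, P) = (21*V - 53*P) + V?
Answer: -8978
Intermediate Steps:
C(V, P) = -53*P + 22*V (C(V, P) = (-53*P + 21*V) + V = -53*P + 22*V)
C(215, -185) - 23513 = (-53*(-185) + 22*215) - 23513 = (9805 + 4730) - 23513 = 14535 - 23513 = -8978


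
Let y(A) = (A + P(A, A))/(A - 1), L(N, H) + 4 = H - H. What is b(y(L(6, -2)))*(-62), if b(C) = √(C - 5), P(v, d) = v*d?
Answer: -62*I*√185/5 ≈ -168.66*I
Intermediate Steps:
L(N, H) = -4 (L(N, H) = -4 + (H - H) = -4 + 0 = -4)
P(v, d) = d*v
y(A) = (A + A²)/(-1 + A) (y(A) = (A + A*A)/(A - 1) = (A + A²)/(-1 + A))
b(C) = √(-5 + C)
b(y(L(6, -2)))*(-62) = √(-5 - 4*(1 - 4)/(-1 - 4))*(-62) = √(-5 - 4*(-3)/(-5))*(-62) = √(-5 - 4*(-⅕)*(-3))*(-62) = √(-5 - 12/5)*(-62) = √(-37/5)*(-62) = (I*√185/5)*(-62) = -62*I*√185/5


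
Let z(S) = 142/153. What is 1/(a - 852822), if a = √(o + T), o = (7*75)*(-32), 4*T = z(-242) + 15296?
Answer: -260963532/222555445257889 - 3*I*√134999890/222555445257889 ≈ -1.1726e-6 - 1.5662e-10*I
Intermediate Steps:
z(S) = 142/153 (z(S) = 142*(1/153) = 142/153)
T = 1170215/306 (T = (142/153 + 15296)/4 = (¼)*(2340430/153) = 1170215/306 ≈ 3824.2)
o = -16800 (o = 525*(-32) = -16800)
a = I*√134999890/102 (a = √(-16800 + 1170215/306) = √(-3970585/306) = I*√134999890/102 ≈ 113.91*I)
1/(a - 852822) = 1/(I*√134999890/102 - 852822) = 1/(-852822 + I*√134999890/102)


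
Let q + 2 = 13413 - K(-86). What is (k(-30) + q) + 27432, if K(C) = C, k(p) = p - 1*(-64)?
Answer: 40963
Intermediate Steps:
k(p) = 64 + p (k(p) = p + 64 = 64 + p)
q = 13497 (q = -2 + (13413 - 1*(-86)) = -2 + (13413 + 86) = -2 + 13499 = 13497)
(k(-30) + q) + 27432 = ((64 - 30) + 13497) + 27432 = (34 + 13497) + 27432 = 13531 + 27432 = 40963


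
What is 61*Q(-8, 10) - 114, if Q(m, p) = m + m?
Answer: -1090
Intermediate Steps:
Q(m, p) = 2*m
61*Q(-8, 10) - 114 = 61*(2*(-8)) - 114 = 61*(-16) - 114 = -976 - 114 = -1090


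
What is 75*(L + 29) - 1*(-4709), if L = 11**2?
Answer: 15959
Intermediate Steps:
L = 121
75*(L + 29) - 1*(-4709) = 75*(121 + 29) - 1*(-4709) = 75*150 + 4709 = 11250 + 4709 = 15959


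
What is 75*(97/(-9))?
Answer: -2425/3 ≈ -808.33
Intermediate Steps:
75*(97/(-9)) = 75*(97*(-⅑)) = 75*(-97/9) = -2425/3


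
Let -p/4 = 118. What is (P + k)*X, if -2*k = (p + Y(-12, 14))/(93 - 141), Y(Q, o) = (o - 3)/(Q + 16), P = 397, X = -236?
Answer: -8883689/96 ≈ -92538.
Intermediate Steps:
p = -472 (p = -4*118 = -472)
Y(Q, o) = (-3 + o)/(16 + Q)
k = -1877/384 (k = -(-472 + (-3 + 14)/(16 - 12))/(2*(93 - 141)) = -(-472 + 11/4)/(2*(-48)) = -(-472 + (¼)*11)*(-1)/(2*48) = -(-472 + 11/4)*(-1)/(2*48) = -(-1877)*(-1)/(8*48) = -½*1877/192 = -1877/384 ≈ -4.8880)
(P + k)*X = (397 - 1877/384)*(-236) = (150571/384)*(-236) = -8883689/96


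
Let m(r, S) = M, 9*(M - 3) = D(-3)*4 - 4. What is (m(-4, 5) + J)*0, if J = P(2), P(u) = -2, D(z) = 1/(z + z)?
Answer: 0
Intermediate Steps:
D(z) = 1/(2*z)
M = 67/27 (M = 3 + (((½)/(-3))*4 - 4)/9 = 3 + (((½)*(-⅓))*4 - 4)/9 = 3 + (-⅙*4 - 4)/9 = 3 + (-⅔ - 4)/9 = 3 + (⅑)*(-14/3) = 3 - 14/27 = 67/27 ≈ 2.4815)
J = -2
m(r, S) = 67/27
(m(-4, 5) + J)*0 = (67/27 - 2)*0 = (13/27)*0 = 0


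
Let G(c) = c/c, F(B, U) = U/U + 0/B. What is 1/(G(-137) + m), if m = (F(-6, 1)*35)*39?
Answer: 1/1366 ≈ 0.00073206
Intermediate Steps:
F(B, U) = 1 (F(B, U) = 1 + 0 = 1)
m = 1365 (m = (1*35)*39 = 35*39 = 1365)
G(c) = 1
1/(G(-137) + m) = 1/(1 + 1365) = 1/1366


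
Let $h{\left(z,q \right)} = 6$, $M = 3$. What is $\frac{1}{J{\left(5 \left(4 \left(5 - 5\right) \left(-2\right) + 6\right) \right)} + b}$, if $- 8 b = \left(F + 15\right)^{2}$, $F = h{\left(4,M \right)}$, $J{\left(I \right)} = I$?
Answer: $- \frac{8}{201} \approx -0.039801$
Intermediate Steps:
$F = 6$
$b = - \frac{441}{8}$ ($b = - \frac{\left(6 + 15\right)^{2}}{8} = - \frac{21^{2}}{8} = \left(- \frac{1}{8}\right) 441 = - \frac{441}{8} \approx -55.125$)
$\frac{1}{J{\left(5 \left(4 \left(5 - 5\right) \left(-2\right) + 6\right) \right)} + b} = \frac{1}{5 \left(4 \left(5 - 5\right) \left(-2\right) + 6\right) - \frac{441}{8}} = \frac{1}{5 \left(4 \cdot 0 \left(-2\right) + 6\right) - \frac{441}{8}} = \frac{1}{5 \left(4 \cdot 0 + 6\right) - \frac{441}{8}} = \frac{1}{5 \left(0 + 6\right) - \frac{441}{8}} = \frac{1}{5 \cdot 6 - \frac{441}{8}} = \frac{1}{30 - \frac{441}{8}} = \frac{1}{- \frac{201}{8}} = - \frac{8}{201}$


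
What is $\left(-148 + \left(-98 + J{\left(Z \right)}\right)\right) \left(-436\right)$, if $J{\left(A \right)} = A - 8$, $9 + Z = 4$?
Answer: $112924$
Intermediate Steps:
$Z = -5$ ($Z = -9 + 4 = -5$)
$J{\left(A \right)} = -8 + A$ ($J{\left(A \right)} = A - 8 = -8 + A$)
$\left(-148 + \left(-98 + J{\left(Z \right)}\right)\right) \left(-436\right) = \left(-148 - 111\right) \left(-436\right) = \left(-259\right) \left(-436\right) = 112924$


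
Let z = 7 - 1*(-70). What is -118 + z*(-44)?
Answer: -3506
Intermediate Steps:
z = 77 (z = 7 + 70 = 77)
-118 + z*(-44) = -118 + 77*(-44) = -118 - 3388 = -3506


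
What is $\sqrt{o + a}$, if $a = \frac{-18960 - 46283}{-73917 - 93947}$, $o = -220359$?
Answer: $\frac{i \sqrt{1552334003736278}}{83932} \approx 469.42 i$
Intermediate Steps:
$a = \frac{65243}{167864}$ ($a = - \frac{65243}{-167864} = \left(-65243\right) \left(- \frac{1}{167864}\right) = \frac{65243}{167864} \approx 0.38867$)
$\sqrt{o + a} = \sqrt{-220359 + \frac{65243}{167864}} = \sqrt{- \frac{36990277933}{167864}} = \frac{i \sqrt{1552334003736278}}{83932}$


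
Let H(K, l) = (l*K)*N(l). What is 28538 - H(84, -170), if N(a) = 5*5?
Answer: 385538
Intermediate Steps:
N(a) = 25
H(K, l) = 25*K*l (H(K, l) = (l*K)*25 = (K*l)*25 = 25*K*l)
28538 - H(84, -170) = 28538 - 25*84*(-170) = 28538 - 1*(-357000) = 28538 + 357000 = 385538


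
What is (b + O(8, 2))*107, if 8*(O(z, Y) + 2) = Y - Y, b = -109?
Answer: -11877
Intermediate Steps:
O(z, Y) = -2 (O(z, Y) = -2 + (Y - Y)/8 = -2 + (⅛)*0 = -2 + 0 = -2)
(b + O(8, 2))*107 = (-109 - 2)*107 = -111*107 = -11877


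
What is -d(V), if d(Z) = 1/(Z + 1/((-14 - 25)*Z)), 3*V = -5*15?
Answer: 975/24374 ≈ 0.040002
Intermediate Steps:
V = -25 (V = (-5*15)/3 = (⅓)*(-75) = -25)
d(Z) = 1/(Z - 1/(39*Z)) (d(Z) = 1/(Z + 1/((-39)*Z)) = 1/(Z - 1/(39*Z)))
-d(V) = -39*(-25)/(-1 + 39*(-25)²) = -39*(-25)/(-1 + 39*625) = -39*(-25)/(-1 + 24375) = -39*(-25)/24374 = -1*(-975/24374) = 975/24374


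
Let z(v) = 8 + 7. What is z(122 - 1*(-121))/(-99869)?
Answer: -15/99869 ≈ -0.00015020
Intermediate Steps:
z(v) = 15
z(122 - 1*(-121))/(-99869) = 15/(-99869) = 15*(-1/99869) = -15/99869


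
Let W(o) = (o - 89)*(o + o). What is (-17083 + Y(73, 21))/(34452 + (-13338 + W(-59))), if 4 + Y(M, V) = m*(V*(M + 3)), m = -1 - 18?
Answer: -47411/38578 ≈ -1.2290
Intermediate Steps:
W(o) = 2*o*(-89 + o) (W(o) = (-89 + o)*(2*o) = 2*o*(-89 + o))
m = -19
Y(M, V) = -4 - 19*V*(3 + M) (Y(M, V) = -4 - 19*V*(M + 3) = -4 - 19*V*(3 + M))
(-17083 + Y(73, 21))/(34452 + (-13338 + W(-59))) = (-17083 + (-4 - 57*21 - 19*73*21))/(34452 + (-13338 + 2*(-59)*(-89 - 59))) = (-17083 + (-4 - 1197 - 29127))/(34452 + (-13338 + 2*(-59)*(-148))) = (-17083 - 30328)/(34452 + (-13338 + 17464)) = -47411/(34452 + 4126) = -47411/38578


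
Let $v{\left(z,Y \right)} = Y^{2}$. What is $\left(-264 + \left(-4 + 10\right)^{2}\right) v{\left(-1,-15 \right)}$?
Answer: $-51300$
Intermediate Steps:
$\left(-264 + \left(-4 + 10\right)^{2}\right) v{\left(-1,-15 \right)} = \left(-264 + \left(-4 + 10\right)^{2}\right) \left(-15\right)^{2} = \left(-264 + 6^{2}\right) 225 = \left(-264 + 36\right) 225 = \left(-228\right) 225 = -51300$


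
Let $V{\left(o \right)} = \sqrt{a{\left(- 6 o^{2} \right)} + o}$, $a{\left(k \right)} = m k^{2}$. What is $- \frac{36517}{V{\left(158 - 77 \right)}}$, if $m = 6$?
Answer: $- \frac{36517 \sqrt{114791257}}{1033121313} \approx -0.3787$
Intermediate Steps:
$a{\left(k \right)} = 6 k^{2}$
$V{\left(o \right)} = \sqrt{o + 216 o^{4}}$ ($V{\left(o \right)} = \sqrt{6 \left(- 6 o^{2}\right)^{2} + o} = \sqrt{6 \cdot 36 o^{4} + o} = \sqrt{216 o^{4} + o} = \sqrt{o + 216 o^{4}}$)
$- \frac{36517}{V{\left(158 - 77 \right)}} = - \frac{36517}{\sqrt{\left(158 - 77\right) + 216 \left(158 - 77\right)^{4}}} = - \frac{36517}{\sqrt{81 + 216 \cdot 81^{4}}} = - \frac{36517}{\sqrt{81 + 216 \cdot 43046721}} = - \frac{36517}{\sqrt{81 + 9298091736}} = - \frac{36517}{\sqrt{9298091817}} = - \frac{36517}{9 \sqrt{114791257}} = - 36517 \frac{\sqrt{114791257}}{1033121313} = - \frac{36517 \sqrt{114791257}}{1033121313}$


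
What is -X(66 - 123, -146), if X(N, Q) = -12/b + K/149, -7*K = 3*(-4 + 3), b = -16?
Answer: -3141/4172 ≈ -0.75288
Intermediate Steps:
K = 3/7 (K = -3*(-4 + 3)/7 = -3*(-1)/7 = -⅐*(-3) = 3/7 ≈ 0.42857)
X(N, Q) = 3141/4172 (X(N, Q) = -12/(-16) + (3/7)/149 = -12*(-1/16) + (3/7)*(1/149) = ¾ + 3/1043 = 3141/4172)
-X(66 - 123, -146) = -1*3141/4172 = -3141/4172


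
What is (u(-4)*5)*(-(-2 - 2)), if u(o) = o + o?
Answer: -160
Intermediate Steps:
u(o) = 2*o
(u(-4)*5)*(-(-2 - 2)) = ((2*(-4))*5)*(-(-2 - 2)) = (-8*5)*(-1*(-4)) = -40*4 = -160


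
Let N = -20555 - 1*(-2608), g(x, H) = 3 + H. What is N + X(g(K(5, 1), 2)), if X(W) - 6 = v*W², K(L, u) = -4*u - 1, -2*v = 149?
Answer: -39607/2 ≈ -19804.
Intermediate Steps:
v = -149/2 (v = -½*149 = -149/2 ≈ -74.500)
K(L, u) = -1 - 4*u
X(W) = 6 - 149*W²/2
N = -17947 (N = -20555 + 2608 = -17947)
N + X(g(K(5, 1), 2)) = -17947 + (6 - 149*(3 + 2)²/2) = -17947 + (6 - 149/2*5²) = -17947 + (6 - 149/2*25) = -17947 + (6 - 3725/2) = -17947 - 3713/2 = -39607/2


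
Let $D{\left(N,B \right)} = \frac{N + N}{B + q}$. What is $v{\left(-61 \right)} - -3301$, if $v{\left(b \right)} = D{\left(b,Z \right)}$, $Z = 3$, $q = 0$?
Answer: $\frac{9781}{3} \approx 3260.3$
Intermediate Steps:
$D{\left(N,B \right)} = \frac{2 N}{B}$ ($D{\left(N,B \right)} = \frac{N + N}{B + 0} = \frac{2 N}{B}$)
$v{\left(b \right)} = \frac{2 b}{3}$
$v{\left(-61 \right)} - -3301 = \frac{2}{3} \left(-61\right) - -3301 = - \frac{122}{3} + 3301 = \frac{9781}{3}$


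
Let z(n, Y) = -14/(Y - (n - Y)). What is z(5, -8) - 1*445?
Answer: -1333/3 ≈ -444.33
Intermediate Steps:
z(n, Y) = -14/(-n + 2*Y) (z(n, Y) = -14/(Y + (Y - n)) = -14/(-n + 2*Y))
z(5, -8) - 1*445 = 14/(5 - 2*(-8)) - 1*445 = 14/(5 + 16) - 445 = 14/21 - 445 = 14*(1/21) - 445 = 2/3 - 445 = -1333/3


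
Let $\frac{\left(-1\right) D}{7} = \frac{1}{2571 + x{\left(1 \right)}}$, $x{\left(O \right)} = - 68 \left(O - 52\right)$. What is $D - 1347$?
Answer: $- \frac{8134540}{6039} \approx -1347.0$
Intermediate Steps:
$x{\left(O \right)} = 3536 - 68 O$ ($x{\left(O \right)} = - 68 \left(-52 + O\right) = 3536 - 68 O$)
$D = - \frac{7}{6039}$ ($D = - \frac{7}{2571 + \left(3536 - 68\right)} = - \frac{7}{2571 + 3468} = - \frac{7}{6039} \approx -0.0011591$)
$D - 1347 = - \frac{7}{6039} - 1347 = - \frac{8134540}{6039}$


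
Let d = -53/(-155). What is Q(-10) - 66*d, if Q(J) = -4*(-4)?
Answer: -1018/155 ≈ -6.5677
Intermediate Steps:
Q(J) = 16
d = 53/155 (d = -53*(-1/155) = 53/155 ≈ 0.34194)
Q(-10) - 66*d = 16 - 66*53/155 = 16 - 3498/155 = -1018/155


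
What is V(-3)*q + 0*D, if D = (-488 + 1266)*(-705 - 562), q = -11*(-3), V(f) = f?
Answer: -99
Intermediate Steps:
q = 33
D = -985726 (D = 778*(-1267) = -985726)
V(-3)*q + 0*D = -3*33 + 0*(-985726) = -99 + 0 = -99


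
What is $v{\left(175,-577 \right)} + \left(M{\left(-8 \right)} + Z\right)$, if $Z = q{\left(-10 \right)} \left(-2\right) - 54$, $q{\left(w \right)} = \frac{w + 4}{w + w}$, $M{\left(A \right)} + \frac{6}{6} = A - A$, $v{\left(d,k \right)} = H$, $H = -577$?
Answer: $- \frac{3163}{5} \approx -632.6$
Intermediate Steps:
$v{\left(d,k \right)} = -577$
$M{\left(A \right)} = -1$ ($M{\left(A \right)} = -1 + \left(A - A\right) = -1 + 0 = -1$)
$q{\left(w \right)} = \frac{4 + w}{2 w}$
$Z = - \frac{273}{5}$ ($Z = \frac{4 - 10}{2 \left(-10\right)} \left(-2\right) - 54 = \frac{1}{2} \left(- \frac{1}{10}\right) \left(-6\right) \left(-2\right) - 54 = \frac{3}{10} \left(-2\right) - 54 = - \frac{3}{5} - 54 = - \frac{273}{5} \approx -54.6$)
$v{\left(175,-577 \right)} + \left(M{\left(-8 \right)} + Z\right) = -577 - \frac{278}{5} = - \frac{3163}{5}$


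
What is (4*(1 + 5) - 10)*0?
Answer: 0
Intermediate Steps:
(4*(1 + 5) - 10)*0 = (4*6 - 10)*0 = (24 - 10)*0 = 14*0 = 0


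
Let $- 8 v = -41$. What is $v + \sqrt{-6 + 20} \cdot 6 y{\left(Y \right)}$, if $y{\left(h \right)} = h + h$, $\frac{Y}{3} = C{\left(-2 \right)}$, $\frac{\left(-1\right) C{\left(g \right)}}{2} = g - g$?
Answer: $\frac{41}{8} \approx 5.125$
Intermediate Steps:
$C{\left(g \right)} = 0$ ($C{\left(g \right)} = - 2 \left(g - g\right) = \left(-2\right) 0 = 0$)
$v = \frac{41}{8}$ ($v = \left(- \frac{1}{8}\right) \left(-41\right) = \frac{41}{8} \approx 5.125$)
$Y = 0$ ($Y = 3 \cdot 0 = 0$)
$y{\left(h \right)} = 2 h$
$v + \sqrt{-6 + 20} \cdot 6 y{\left(Y \right)} = \frac{41}{8} + \sqrt{-6 + 20} \cdot 6 \cdot 2 \cdot 0 = \frac{41}{8} + \sqrt{14} \cdot 6 \cdot 0 = \frac{41}{8} + \sqrt{14} \cdot 0 = \frac{41}{8} + 0 = \frac{41}{8}$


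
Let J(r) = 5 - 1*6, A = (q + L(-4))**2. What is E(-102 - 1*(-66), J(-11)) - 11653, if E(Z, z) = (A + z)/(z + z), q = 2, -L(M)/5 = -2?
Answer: -23449/2 ≈ -11725.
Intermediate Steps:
L(M) = 10 (L(M) = -5*(-2) = 10)
A = 144 (A = (2 + 10)**2 = 12**2 = 144)
J(r) = -1 (J(r) = 5 - 6 = -1)
E(Z, z) = (144 + z)/(2*z) (E(Z, z) = (144 + z)/(z + z) = (144 + z)/((2*z)) = (144 + z)*(1/(2*z)) = (144 + z)/(2*z))
E(-102 - 1*(-66), J(-11)) - 11653 = (1/2)*(144 - 1)/(-1) - 11653 = (1/2)*(-1)*143 - 11653 = -143/2 - 11653 = -23449/2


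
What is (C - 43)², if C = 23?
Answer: 400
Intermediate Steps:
(C - 43)² = (23 - 43)² = (-20)² = 400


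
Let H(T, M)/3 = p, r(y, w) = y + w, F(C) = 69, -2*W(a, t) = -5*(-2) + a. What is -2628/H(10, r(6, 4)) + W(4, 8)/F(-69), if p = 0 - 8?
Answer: 15097/138 ≈ 109.40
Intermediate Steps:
W(a, t) = -5 - a/2 (W(a, t) = -(-5*(-2) + a)/2 = -(10 + a)/2 = -5 - a/2)
p = -8
r(y, w) = w + y
H(T, M) = -24 (H(T, M) = 3*(-8) = -24)
-2628/H(10, r(6, 4)) + W(4, 8)/F(-69) = -2628/(-24) + (-5 - ½*4)/69 = -2628*(-1/24) + (-5 - 2)*(1/69) = 219/2 - 7*1/69 = 219/2 - 7/69 = 15097/138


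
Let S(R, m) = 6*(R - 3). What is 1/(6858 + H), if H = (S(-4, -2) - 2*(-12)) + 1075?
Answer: 1/7915 ≈ 0.00012634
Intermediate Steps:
S(R, m) = -18 + 6*R (S(R, m) = 6*(-3 + R) = -18 + 6*R)
H = 1057 (H = ((-18 + 6*(-4)) - 2*(-12)) + 1075 = ((-18 - 24) + 24) + 1075 = (-42 + 24) + 1075 = -18 + 1075 = 1057)
1/(6858 + H) = 1/(6858 + 1057) = 1/7915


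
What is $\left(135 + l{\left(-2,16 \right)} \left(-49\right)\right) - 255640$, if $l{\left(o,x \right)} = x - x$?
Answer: $-255505$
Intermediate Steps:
$l{\left(o,x \right)} = 0$
$\left(135 + l{\left(-2,16 \right)} \left(-49\right)\right) - 255640 = \left(135 + 0 \left(-49\right)\right) - 255640 = \left(135 + 0\right) - 255640 = 135 - 255640 = -255505$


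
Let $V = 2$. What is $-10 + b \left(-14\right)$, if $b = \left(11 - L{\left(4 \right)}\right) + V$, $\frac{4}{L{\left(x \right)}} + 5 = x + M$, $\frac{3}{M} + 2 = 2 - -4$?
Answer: $-416$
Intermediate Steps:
$M = \frac{3}{4}$ ($M = \frac{3}{-2 + \left(2 - -4\right)} = \frac{3}{-2 + \left(2 + 4\right)} = \frac{3}{-2 + 6} = \frac{3}{4} \approx 0.75$)
$L{\left(x \right)} = \frac{4}{- \frac{17}{4} + x}$ ($L{\left(x \right)} = \frac{4}{-5 + \left(x + \frac{3}{4}\right)} = \frac{4}{-5 + \left(\frac{3}{4} + x\right)} = \frac{4}{- \frac{17}{4} + x}$)
$b = 29$ ($b = \left(11 - \frac{16}{-17 + 4 \cdot 4}\right) + 2 = \left(11 - \frac{16}{-17 + 16}\right) + 2 = \left(11 - \frac{16}{-1}\right) + 2 = \left(11 - 16 \left(-1\right)\right) + 2 = \left(11 - -16\right) + 2 = \left(11 + 16\right) + 2 = 27 + 2 = 29$)
$-10 + b \left(-14\right) = -10 + 29 \left(-14\right) = -10 - 406 = -416$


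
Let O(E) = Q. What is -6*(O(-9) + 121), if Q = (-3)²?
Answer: -780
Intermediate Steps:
Q = 9
O(E) = 9
-6*(O(-9) + 121) = -6*(9 + 121) = -6*130 = -780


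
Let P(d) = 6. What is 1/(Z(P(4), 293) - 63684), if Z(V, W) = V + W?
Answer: -1/63385 ≈ -1.5777e-5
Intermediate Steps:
1/(Z(P(4), 293) - 63684) = 1/((6 + 293) - 63684) = 1/(299 - 63684) = 1/(-63385) = -1/63385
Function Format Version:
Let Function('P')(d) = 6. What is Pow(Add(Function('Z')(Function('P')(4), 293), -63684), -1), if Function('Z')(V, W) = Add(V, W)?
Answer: Rational(-1, 63385) ≈ -1.5777e-5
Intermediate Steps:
Pow(Add(Function('Z')(Function('P')(4), 293), -63684), -1) = Pow(Add(Add(6, 293), -63684), -1) = Pow(Add(299, -63684), -1) = Pow(-63385, -1) = Rational(-1, 63385)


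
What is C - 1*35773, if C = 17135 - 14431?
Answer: -33069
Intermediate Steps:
C = 2704
C - 1*35773 = 2704 - 1*35773 = 2704 - 35773 = -33069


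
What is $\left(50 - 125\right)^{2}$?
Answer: $5625$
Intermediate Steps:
$\left(50 - 125\right)^{2} = \left(-75\right)^{2} = 5625$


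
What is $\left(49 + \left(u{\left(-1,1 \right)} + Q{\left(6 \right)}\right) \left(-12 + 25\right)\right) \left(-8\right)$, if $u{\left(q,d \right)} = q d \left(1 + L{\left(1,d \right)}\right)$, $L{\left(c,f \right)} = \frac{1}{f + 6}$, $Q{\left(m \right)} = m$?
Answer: $- \frac{6280}{7} \approx -897.14$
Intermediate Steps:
$L{\left(c,f \right)} = \frac{1}{6 + f}$
$u{\left(q,d \right)} = d q \left(1 + \frac{1}{6 + d}\right)$ ($u{\left(q,d \right)} = q d \left(1 + \frac{1}{6 + d}\right) = d q \left(1 + \frac{1}{6 + d}\right)$)
$\left(49 + \left(u{\left(-1,1 \right)} + Q{\left(6 \right)}\right) \left(-12 + 25\right)\right) \left(-8\right) = \left(49 + \left(1 \left(-1\right) \frac{1}{6 + 1} \left(7 + 1\right) + 6\right) \left(-12 + 25\right)\right) \left(-8\right) = \left(49 + \left(1 \left(-1\right) \frac{1}{7} \cdot 8 + 6\right) 13\right) \left(-8\right) = \left(49 + \left(- \frac{8}{7} + 6\right) 13\right) \left(-8\right) = \left(49 + \frac{34}{7} \cdot 13\right) \left(-8\right) = \left(49 + \frac{442}{7}\right) \left(-8\right) = \frac{785}{7} \left(-8\right) = - \frac{6280}{7}$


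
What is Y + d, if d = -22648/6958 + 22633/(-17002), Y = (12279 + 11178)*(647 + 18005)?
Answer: 25879287223490657/59149958 ≈ 4.3752e+8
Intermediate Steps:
Y = 437519964 (Y = 23457*18652 = 437519964)
d = -271270855/59149958 (d = -22648*1/6958 + 22633*(-1/17002) = -11324/3479 - 22633/17002 = -271270855/59149958 ≈ -4.5862)
Y + d = 437519964 - 271270855/59149958 = 25879287223490657/59149958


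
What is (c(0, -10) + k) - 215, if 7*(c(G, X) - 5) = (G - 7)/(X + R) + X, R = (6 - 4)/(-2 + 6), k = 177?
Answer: -4565/133 ≈ -34.323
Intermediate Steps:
R = 1/2 (R = 2/4 = 2*(1/4) = 1/2 ≈ 0.50000)
c(G, X) = 5 + X/7 + (-7 + G)/(7*(1/2 + X)) (c(G, X) = 5 + ((G - 7)/(X + 1/2) + X)/7 = 5 + ((-7 + G)/(1/2 + X) + X)/7 = 5 + (X + (-7 + G)/(1/2 + X))/7 = 5 + (X/7 + (-7 + G)/(7*(1/2 + X))) = 5 + X/7 + (-7 + G)/(7*(1/2 + X)))
(c(0, -10) + k) - 215 = ((21 + 2*0 + 2*(-10)**2 + 71*(-10))/(7*(1 + 2*(-10))) + 177) - 215 = ((21 + 0 + 2*100 - 710)/(7*(1 - 20)) + 177) - 215 = ((1/7)*(21 + 0 + 200 - 710)/(-19) + 177) - 215 = ((1/7)*(-1/19)*(-489) + 177) - 215 = (489/133 + 177) - 215 = 24030/133 - 215 = -4565/133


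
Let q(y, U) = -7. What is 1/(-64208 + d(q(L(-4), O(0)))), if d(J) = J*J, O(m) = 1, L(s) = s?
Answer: -1/64159 ≈ -1.5586e-5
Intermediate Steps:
d(J) = J**2
1/(-64208 + d(q(L(-4), O(0)))) = 1/(-64208 + (-7)**2) = 1/(-64208 + 49) = 1/(-64159) = -1/64159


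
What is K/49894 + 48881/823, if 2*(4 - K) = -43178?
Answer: 188972281/3158674 ≈ 59.826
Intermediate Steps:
K = 21593 (K = 4 - ½*(-43178) = 4 + 21589 = 21593)
K/49894 + 48881/823 = 21593/49894 + 48881/823 = 21593*(1/49894) + 48881*(1/823) = 1661/3838 + 48881/823 = 188972281/3158674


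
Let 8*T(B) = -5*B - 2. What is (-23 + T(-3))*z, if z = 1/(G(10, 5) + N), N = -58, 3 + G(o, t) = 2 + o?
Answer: 171/392 ≈ 0.43622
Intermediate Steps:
G(o, t) = -1 + o (G(o, t) = -3 + (2 + o) = -1 + o)
T(B) = -¼ - 5*B/8 (T(B) = (-5*B - 2)/8 = (-2 - 5*B)/8 = -¼ - 5*B/8)
z = -1/49 (z = 1/((-1 + 10) - 58) = 1/(9 - 58) = 1/(-49) = -1/49 ≈ -0.020408)
(-23 + T(-3))*z = (-23 + (-¼ - 5/8*(-3)))*(-1/49) = (-23 + (-¼ + 15/8))*(-1/49) = (-23 + 13/8)*(-1/49) = -171/8*(-1/49) = 171/392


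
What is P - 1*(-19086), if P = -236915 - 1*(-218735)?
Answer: 906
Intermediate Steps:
P = -18180 (P = -236915 + 218735 = -18180)
P - 1*(-19086) = -18180 - 1*(-19086) = -18180 + 19086 = 906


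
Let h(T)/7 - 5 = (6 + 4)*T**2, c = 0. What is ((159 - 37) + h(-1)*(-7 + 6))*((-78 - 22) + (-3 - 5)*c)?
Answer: -1700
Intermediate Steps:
h(T) = 35 + 70*T**2 (h(T) = 35 + 7*((6 + 4)*T**2) = 35 + 7*(10*T**2) = 35 + 70*T**2)
((159 - 37) + h(-1)*(-7 + 6))*((-78 - 22) + (-3 - 5)*c) = ((159 - 37) + (35 + 70*(-1)**2)*(-7 + 6))*((-78 - 22) + (-3 - 5)*0) = (122 + (35 + 70*1)*(-1))*(-100 - 8*0) = (122 + (35 + 70)*(-1))*(-100 + 0) = (122 + 105*(-1))*(-100) = (122 - 105)*(-100) = 17*(-100) = -1700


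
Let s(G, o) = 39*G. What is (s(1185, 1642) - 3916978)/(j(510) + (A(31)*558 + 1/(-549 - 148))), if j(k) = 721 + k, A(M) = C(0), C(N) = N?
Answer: -2697921811/858006 ≈ -3144.4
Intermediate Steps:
A(M) = 0
(s(1185, 1642) - 3916978)/(j(510) + (A(31)*558 + 1/(-549 - 148))) = (39*1185 - 3916978)/((721 + 510) + (0*558 + 1/(-549 - 148))) = (46215 - 3916978)/(1231 + (0 + 1/(-697))) = -3870763/(1231 + (0 - 1/697)) = -3870763/(1231 - 1/697) = -3870763/858006/697 = -3870763*697/858006 = -2697921811/858006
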